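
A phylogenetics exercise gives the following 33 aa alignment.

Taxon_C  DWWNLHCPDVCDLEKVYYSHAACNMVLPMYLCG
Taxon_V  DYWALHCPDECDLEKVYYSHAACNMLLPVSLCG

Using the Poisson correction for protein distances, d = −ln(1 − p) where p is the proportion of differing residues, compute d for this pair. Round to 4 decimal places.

Mismatches occur at site 2 (W↔Y), site 4 (N↔A), site 10 (V↔E), site 26 (V↔L), site 29 (M↔V), site 30 (Y↔S).
p = 6/33 = 0.181818.
d = −ln(1 − 0.181818) = −ln(0.818182) = 0.2007.

0.2007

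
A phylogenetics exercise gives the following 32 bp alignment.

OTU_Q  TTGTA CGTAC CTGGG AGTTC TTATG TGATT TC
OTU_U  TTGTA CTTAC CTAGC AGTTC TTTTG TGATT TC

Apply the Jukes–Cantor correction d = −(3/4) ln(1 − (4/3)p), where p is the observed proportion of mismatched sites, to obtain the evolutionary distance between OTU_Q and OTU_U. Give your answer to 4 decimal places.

Mismatches occur at site 7 (G↔T), site 13 (G↔A), site 15 (G↔C), site 23 (A↔T).
p = 4/32 = 0.125000.
d = −0.75 · ln(1 − (4/3)·0.125000) = −0.75 · ln(0.833333) = −0.75 · (-0.182322) = 0.1367.

0.1367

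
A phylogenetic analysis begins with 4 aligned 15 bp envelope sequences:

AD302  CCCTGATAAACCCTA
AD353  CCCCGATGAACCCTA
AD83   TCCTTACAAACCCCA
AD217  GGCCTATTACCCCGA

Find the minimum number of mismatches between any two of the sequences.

2

Pairwise Hamming distances:
  AD302 vs AD353: 2
  AD302 vs AD83: 4
  AD302 vs AD217: 7
  AD353 vs AD83: 6
  AD353 vs AD217: 6
  AD83 vs AD217: 7
The smallest is 2, between AD302 and AD353.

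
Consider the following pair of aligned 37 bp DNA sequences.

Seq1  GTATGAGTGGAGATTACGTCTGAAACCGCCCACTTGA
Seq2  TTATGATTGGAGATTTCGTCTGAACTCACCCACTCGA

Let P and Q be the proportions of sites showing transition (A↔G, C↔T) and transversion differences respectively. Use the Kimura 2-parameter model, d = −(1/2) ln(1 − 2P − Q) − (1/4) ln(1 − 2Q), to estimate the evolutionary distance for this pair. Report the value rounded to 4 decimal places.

Mismatches occur at site 1 (G/T, transversion), site 7 (G/T, transversion), site 16 (A/T, transversion), site 25 (A/C, transversion), site 26 (C/T, transition), site 28 (G/A, transition), site 35 (T/C, transition).
Of the 7 differences, 3 transitions and 4 transversions over 37 sites: P = 3/37 = 0.081081, Q = 4/37 = 0.108108.
d = −0.5·ln(0.729730) − 0.25·ln(0.783784) = −0.5·(-0.315081) − 0.25·(-0.243622) = 0.2184.

0.2184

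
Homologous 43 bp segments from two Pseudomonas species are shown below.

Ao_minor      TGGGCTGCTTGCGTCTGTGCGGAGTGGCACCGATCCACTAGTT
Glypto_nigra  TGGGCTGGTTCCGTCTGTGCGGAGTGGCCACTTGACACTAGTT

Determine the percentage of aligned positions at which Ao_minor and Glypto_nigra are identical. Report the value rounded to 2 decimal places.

Differing sites — 8:C/G; 11:G/C; 29:A/C; 30:C/A; 32:G/T; 33:A/T; 34:T/G; 35:C/A.
35 of the 43 sites match, so the percent identity is 35/43 × 100 = 81.40%.

81.40%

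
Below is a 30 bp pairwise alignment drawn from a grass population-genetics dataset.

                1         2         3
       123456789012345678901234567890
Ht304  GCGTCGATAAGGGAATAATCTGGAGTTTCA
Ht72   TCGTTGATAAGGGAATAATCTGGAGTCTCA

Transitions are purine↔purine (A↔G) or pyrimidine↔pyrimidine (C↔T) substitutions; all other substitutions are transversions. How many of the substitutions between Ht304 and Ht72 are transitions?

Differing sites — 1:G/T (Tv); 5:C/T (Ti); 27:T/C (Ti).
Of the 3 differences, 2 transitions and 1 transversion, so the answer is 2.

2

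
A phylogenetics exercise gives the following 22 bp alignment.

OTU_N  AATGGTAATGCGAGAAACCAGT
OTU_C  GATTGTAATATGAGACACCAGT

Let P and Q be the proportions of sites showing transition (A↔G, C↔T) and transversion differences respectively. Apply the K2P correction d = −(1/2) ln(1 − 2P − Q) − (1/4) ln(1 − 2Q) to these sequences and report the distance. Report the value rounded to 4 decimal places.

Differing sites — 1:A/G (Ti); 4:G/T (Tv); 10:G/A (Ti); 11:C/T (Ti); 16:A/C (Tv).
Of the 5 differences, 3 transitions and 2 transversions over 22 sites: P = 3/22 = 0.136364, Q = 2/22 = 0.090909.
d = −0.5·ln(0.636363) − 0.25·ln(0.818182) = −0.5·(-0.451986) − 0.25·(-0.200670) = 0.2762.

0.2762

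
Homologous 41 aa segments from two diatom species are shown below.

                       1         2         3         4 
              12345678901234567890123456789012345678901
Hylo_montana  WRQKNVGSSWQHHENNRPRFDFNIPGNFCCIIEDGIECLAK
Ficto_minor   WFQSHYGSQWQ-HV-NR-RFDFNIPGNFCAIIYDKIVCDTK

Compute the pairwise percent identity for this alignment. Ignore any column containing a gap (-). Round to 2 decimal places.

Excluding the 3 gap columns leaves 38 comparable sites.
Differing sites — 2:R/F; 4:K/S; 5:N/H; 6:V/Y; 9:S/Q; 14:E/V; 30:C/A; 33:E/Y; 35:G/K; 37:E/V; 39:L/D; 40:A/T.
26 of the 38 comparable sites match, so the percent identity is 26/38 × 100 = 68.42%.

68.42%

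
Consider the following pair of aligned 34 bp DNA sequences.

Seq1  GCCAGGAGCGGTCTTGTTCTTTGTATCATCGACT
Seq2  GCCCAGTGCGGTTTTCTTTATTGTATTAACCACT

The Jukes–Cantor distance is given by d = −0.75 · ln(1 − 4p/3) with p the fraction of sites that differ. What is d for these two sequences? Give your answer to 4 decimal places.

0.3734

Mismatches occur at site 4 (A↔C), site 5 (G↔A), site 7 (A↔T), site 13 (C↔T), site 16 (G↔C), site 19 (C↔T), site 20 (T↔A), site 27 (C↔T), site 29 (T↔A), site 31 (G↔C).
p = 10/34 = 0.294118.
d = −0.75 · ln(1 − (4/3)·0.294118) = −0.75 · ln(0.607843) = −0.75 · (-0.497839) = 0.3734.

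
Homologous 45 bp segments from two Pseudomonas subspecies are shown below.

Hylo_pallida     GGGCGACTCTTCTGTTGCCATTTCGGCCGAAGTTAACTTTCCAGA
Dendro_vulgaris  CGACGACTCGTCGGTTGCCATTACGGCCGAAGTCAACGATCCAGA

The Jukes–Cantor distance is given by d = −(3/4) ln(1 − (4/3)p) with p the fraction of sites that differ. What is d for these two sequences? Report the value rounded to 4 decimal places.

Mismatches occur at site 1 (G↔C), site 3 (G↔A), site 10 (T↔G), site 13 (T↔G), site 23 (T↔A), site 34 (T↔C), site 38 (T↔G), site 39 (T↔A).
p = 8/45 = 0.177778.
d = −0.75 · ln(1 − (4/3)·0.177778) = −0.75 · ln(0.762963) = −0.75 · (-0.270546) = 0.2029.

0.2029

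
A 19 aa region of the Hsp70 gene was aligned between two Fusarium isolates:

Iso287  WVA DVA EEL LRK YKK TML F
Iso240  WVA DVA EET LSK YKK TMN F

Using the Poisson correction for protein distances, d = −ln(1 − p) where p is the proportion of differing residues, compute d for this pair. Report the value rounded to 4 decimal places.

0.1719

Differing sites — 9:L/T; 11:R/S; 18:L/N.
p = 3/19 = 0.157895.
d = −ln(1 − 0.157895) = −ln(0.842105) = 0.1719.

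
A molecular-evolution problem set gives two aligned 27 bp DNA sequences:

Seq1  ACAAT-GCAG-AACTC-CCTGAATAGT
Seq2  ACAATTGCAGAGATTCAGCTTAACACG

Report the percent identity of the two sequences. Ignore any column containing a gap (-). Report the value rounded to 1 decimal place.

70.8%

Excluding the 3 gap columns leaves 24 comparable sites.
The sequences differ at positions 12 (A/G), 14 (C/T), 18 (C/G), 21 (G/T), 24 (T/C), 26 (G/C), 27 (T/G).
17 of the 24 comparable sites match, so the percent identity is 17/24 × 100 = 70.8%.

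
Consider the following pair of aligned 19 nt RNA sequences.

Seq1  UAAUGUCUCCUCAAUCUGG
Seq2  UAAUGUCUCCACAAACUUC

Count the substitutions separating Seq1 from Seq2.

4

Differing sites — 11:U/A; 15:U/A; 18:G/U; 19:G/C.
That gives 4 mismatches out of 19 aligned sites, so the Hamming distance is 4.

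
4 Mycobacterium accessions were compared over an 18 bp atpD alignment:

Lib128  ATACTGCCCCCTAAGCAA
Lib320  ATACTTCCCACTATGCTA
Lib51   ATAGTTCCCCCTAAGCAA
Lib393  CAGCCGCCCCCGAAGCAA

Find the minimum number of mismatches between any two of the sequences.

2

Pairwise Hamming distances:
  Lib128 vs Lib320: 4
  Lib128 vs Lib51: 2
  Lib128 vs Lib393: 5
  Lib320 vs Lib51: 4
  Lib320 vs Lib393: 9
  Lib51 vs Lib393: 7
The smallest is 2, between Lib128 and Lib51.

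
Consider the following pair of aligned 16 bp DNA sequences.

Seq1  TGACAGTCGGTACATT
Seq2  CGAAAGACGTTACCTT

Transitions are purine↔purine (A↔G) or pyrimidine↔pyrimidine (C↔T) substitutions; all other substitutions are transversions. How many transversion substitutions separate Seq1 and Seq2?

4

Differing sites — 1:T/C (Ti); 4:C/A (Tv); 7:T/A (Tv); 10:G/T (Tv); 14:A/C (Tv).
Of the 5 differences, 1 transition and 4 transversions, so the answer is 4.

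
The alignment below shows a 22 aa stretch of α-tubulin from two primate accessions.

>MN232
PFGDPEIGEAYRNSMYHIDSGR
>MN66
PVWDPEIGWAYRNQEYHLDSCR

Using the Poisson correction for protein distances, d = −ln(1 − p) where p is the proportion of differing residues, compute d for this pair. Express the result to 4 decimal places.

0.3830

Differing sites — 2:F/V; 3:G/W; 9:E/W; 14:S/Q; 15:M/E; 18:I/L; 21:G/C.
p = 7/22 = 0.318182.
d = −ln(1 − 0.318182) = −ln(0.681818) = 0.3830.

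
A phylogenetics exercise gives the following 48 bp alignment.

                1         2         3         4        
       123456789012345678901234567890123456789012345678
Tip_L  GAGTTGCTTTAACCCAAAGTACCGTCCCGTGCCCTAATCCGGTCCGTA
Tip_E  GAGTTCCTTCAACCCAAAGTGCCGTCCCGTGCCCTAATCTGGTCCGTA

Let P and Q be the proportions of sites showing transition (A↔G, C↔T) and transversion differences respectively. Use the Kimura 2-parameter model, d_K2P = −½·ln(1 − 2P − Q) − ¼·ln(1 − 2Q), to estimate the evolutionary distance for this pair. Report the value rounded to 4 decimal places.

0.0895

The sequences differ at positions 6 (G/C, transversion), 10 (T/C, transition), 21 (A/G, transition), 40 (C/T, transition).
Of the 4 differences, 3 transitions and 1 transversion over 48 sites: P = 3/48 = 0.062500, Q = 1/48 = 0.020833.
d = −0.5·ln(0.854167) − 0.25·ln(0.958334) = −0.5·(-0.157629) − 0.25·(-0.042559) = 0.0895.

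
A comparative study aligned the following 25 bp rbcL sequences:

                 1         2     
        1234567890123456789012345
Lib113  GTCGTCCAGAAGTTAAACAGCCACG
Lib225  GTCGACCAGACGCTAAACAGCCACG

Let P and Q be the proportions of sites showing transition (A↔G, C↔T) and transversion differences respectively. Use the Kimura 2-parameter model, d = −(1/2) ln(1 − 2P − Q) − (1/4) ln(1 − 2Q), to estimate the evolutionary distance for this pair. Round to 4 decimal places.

0.1308

Mismatches occur at site 5 (T→A, transversion), site 11 (A→C, transversion), site 13 (T→C, transition).
Of the 3 differences, 1 transition and 2 transversions over 25 sites: P = 1/25 = 0.040000, Q = 2/25 = 0.080000.
d = −0.5·ln(0.840000) − 0.25·ln(0.840000) = −0.5·(-0.174353) − 0.25·(-0.174353) = 0.1308.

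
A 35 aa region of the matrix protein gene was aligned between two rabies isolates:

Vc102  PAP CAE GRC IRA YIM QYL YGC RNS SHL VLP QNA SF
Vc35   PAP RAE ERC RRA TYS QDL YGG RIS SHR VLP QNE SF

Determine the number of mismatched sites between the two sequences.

Mismatches occur at site 4 (C→R), site 7 (G→E), site 10 (I→R), site 13 (Y→T), site 14 (I→Y), site 15 (M→S), site 17 (Y→D), site 21 (C→G), site 23 (N→I), site 27 (L→R), site 33 (A→E).
That gives 11 mismatches out of 35 aligned sites, so the Hamming distance is 11.

11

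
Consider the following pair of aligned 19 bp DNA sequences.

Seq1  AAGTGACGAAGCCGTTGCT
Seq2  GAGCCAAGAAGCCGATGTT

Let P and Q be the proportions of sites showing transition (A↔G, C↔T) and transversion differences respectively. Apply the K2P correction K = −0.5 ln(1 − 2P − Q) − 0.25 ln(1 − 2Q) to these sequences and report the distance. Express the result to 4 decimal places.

0.4158

The sequences differ at positions 1 (A/G, transition), 4 (T/C, transition), 5 (G/C, transversion), 7 (C/A, transversion), 15 (T/A, transversion), 18 (C/T, transition).
Of the 6 differences, 3 transitions and 3 transversions over 19 sites: P = 3/19 = 0.157895, Q = 3/19 = 0.157895.
d = −0.5·ln(0.526315) − 0.25·ln(0.684210) = −0.5·(-0.641855) − 0.25·(-0.379490) = 0.4158.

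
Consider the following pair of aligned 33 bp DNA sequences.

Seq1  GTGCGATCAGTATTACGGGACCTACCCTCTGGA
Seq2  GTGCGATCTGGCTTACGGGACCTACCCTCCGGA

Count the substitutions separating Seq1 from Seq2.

The sequences differ at positions 9 (A/T), 11 (T/G), 12 (A/C), 30 (T/C).
That gives 4 mismatches out of 33 aligned sites, so the Hamming distance is 4.

4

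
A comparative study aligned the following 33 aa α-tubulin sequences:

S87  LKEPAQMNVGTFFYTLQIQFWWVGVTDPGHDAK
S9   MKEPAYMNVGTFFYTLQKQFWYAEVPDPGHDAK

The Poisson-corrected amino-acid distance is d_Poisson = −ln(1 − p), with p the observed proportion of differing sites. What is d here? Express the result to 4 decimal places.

Differing sites — 1:L/M; 6:Q/Y; 18:I/K; 22:W/Y; 23:V/A; 24:G/E; 26:T/P.
p = 7/33 = 0.212121.
d = −ln(1 − 0.212121) = −ln(0.787879) = 0.2384.

0.2384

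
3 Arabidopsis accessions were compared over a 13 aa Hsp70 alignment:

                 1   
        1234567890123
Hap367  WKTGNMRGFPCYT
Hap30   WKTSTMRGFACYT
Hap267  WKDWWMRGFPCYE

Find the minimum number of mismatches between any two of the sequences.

3

Pairwise Hamming distances:
  Hap367 vs Hap30: 3
  Hap367 vs Hap267: 4
  Hap30 vs Hap267: 5
The smallest is 3, between Hap367 and Hap30.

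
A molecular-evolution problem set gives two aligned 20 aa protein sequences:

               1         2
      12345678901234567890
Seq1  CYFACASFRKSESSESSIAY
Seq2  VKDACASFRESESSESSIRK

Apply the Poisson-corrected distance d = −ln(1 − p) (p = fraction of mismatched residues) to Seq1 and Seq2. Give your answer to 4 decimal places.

0.3567

Mismatches occur at site 1 (C→V), site 2 (Y→K), site 3 (F→D), site 10 (K→E), site 19 (A→R), site 20 (Y→K).
p = 6/20 = 0.300000.
d = −ln(1 − 0.300000) = −ln(0.700000) = 0.3567.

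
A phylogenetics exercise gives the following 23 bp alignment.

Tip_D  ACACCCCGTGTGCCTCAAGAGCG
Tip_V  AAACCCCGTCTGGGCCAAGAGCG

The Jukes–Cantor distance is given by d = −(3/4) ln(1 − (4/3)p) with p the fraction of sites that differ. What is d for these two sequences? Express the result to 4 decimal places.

0.2567

Mismatches occur at site 2 (C→A), site 10 (G→C), site 13 (C→G), site 14 (C→G), site 15 (T→C).
p = 5/23 = 0.217391.
d = −0.75 · ln(1 − (4/3)·0.217391) = −0.75 · ln(0.710145) = −0.75 · (-0.342286) = 0.2567.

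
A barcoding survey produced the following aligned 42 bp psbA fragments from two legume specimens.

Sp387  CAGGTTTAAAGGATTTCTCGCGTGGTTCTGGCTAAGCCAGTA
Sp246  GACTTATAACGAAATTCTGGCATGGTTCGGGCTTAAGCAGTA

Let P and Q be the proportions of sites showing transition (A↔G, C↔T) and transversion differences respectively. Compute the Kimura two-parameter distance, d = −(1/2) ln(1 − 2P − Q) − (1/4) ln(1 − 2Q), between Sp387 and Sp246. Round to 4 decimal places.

0.4014

Differing sites — 1:C/G (Tv); 3:G/C (Tv); 4:G/T (Tv); 6:T/A (Tv); 10:A/C (Tv); 12:G/A (Ti); 14:T/A (Tv); 19:C/G (Tv); 22:G/A (Ti); 29:T/G (Tv); 34:A/T (Tv); 36:G/A (Ti); 37:C/G (Tv).
Of the 13 differences, 3 transitions and 10 transversions over 42 sites: P = 3/42 = 0.071429, Q = 10/42 = 0.238095.
d = −0.5·ln(0.619047) − 0.25·ln(0.523810) = −0.5·(-0.479574) − 0.25·(-0.646626) = 0.4014.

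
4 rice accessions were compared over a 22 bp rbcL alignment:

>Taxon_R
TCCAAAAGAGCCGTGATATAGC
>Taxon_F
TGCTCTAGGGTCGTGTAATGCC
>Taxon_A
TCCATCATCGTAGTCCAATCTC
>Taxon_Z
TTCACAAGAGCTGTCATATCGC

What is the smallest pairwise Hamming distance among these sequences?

5

Pairwise Hamming distances:
  Taxon_R vs Taxon_F: 10
  Taxon_R vs Taxon_A: 11
  Taxon_R vs Taxon_Z: 5
  Taxon_F vs Taxon_A: 11
  Taxon_F vs Taxon_Z: 11
  Taxon_A vs Taxon_Z: 10
The smallest is 5, between Taxon_R and Taxon_Z.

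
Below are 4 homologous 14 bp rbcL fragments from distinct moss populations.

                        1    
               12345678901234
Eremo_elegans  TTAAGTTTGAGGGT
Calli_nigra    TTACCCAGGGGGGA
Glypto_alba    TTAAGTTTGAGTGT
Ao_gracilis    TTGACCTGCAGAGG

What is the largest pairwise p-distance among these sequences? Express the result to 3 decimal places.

Pairwise Hamming distances:
  Eremo_elegans vs Calli_nigra: 7
  Eremo_elegans vs Glypto_alba: 1
  Eremo_elegans vs Ao_gracilis: 7
  Calli_nigra vs Glypto_alba: 8
  Calli_nigra vs Ao_gracilis: 7
  Glypto_alba vs Ao_gracilis: 7
The largest is 8 mismatches, between Calli_nigra and Glypto_alba; p = 8/14 = 0.571.

0.571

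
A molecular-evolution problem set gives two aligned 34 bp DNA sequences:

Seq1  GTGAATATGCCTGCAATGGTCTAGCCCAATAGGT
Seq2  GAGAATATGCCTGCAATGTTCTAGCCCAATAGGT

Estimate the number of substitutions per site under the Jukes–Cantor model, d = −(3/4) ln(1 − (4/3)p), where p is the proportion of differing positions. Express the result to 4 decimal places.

0.0613

The sequences differ at positions 2 (T/A), 19 (G/T).
p = 2/34 = 0.058824.
d = −0.75 · ln(1 − (4/3)·0.058824) = −0.75 · ln(0.921568) = −0.75 · (-0.081679) = 0.0613.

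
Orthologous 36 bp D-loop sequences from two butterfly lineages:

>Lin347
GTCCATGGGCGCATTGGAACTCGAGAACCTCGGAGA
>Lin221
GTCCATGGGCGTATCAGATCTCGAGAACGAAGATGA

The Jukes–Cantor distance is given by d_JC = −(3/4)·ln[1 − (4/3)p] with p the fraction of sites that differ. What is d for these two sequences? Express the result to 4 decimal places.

Differing sites — 12:C/T; 15:T/C; 16:G/A; 19:A/T; 29:C/G; 30:T/A; 31:C/A; 33:G/A; 34:A/T.
p = 9/36 = 0.250000.
d = −0.75 · ln(1 − (4/3)·0.250000) = −0.75 · ln(0.666667) = −0.75 · (-0.405465) = 0.3041.

0.3041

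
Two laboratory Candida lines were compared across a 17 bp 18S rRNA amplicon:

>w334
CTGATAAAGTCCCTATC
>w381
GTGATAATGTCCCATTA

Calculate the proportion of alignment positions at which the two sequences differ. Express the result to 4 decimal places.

0.2941

Differing sites — 1:C/G; 8:A/T; 14:T/A; 15:A/T; 17:C/A.
There are 5 differences over 17 sites, so p = 5/17 = 0.2941.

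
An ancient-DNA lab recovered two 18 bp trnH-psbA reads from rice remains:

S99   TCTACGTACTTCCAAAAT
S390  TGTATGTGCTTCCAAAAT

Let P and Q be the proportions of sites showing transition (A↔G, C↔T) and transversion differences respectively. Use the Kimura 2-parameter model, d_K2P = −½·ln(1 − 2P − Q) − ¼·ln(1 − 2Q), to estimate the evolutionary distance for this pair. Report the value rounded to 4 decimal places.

The sequences differ at positions 2 (C/G, transversion), 5 (C/T, transition), 8 (A/G, transition).
Of the 3 differences, 2 transitions and 1 transversion over 18 sites: P = 2/18 = 0.111111, Q = 1/18 = 0.055556.
d = −0.5·ln(0.722222) − 0.25·ln(0.888888) = −0.5·(-0.325423) − 0.25·(-0.117784) = 0.1922.

0.1922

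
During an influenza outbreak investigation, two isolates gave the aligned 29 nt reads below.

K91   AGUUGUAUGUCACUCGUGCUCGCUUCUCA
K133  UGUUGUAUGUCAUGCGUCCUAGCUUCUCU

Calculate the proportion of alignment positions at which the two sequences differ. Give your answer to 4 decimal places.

Differing sites — 1:A/U; 13:C/U; 14:U/G; 18:G/C; 21:C/A; 29:A/U.
There are 6 differences over 29 sites, so p = 6/29 = 0.2069.

0.2069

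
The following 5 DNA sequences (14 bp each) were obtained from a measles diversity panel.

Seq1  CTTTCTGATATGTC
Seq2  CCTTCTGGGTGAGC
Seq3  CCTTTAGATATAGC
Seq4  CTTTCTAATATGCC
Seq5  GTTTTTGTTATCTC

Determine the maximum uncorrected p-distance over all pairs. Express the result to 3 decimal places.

0.643

Pairwise Hamming distances:
  Seq1 vs Seq2: 7
  Seq1 vs Seq3: 5
  Seq1 vs Seq4: 2
  Seq1 vs Seq5: 4
  Seq2 vs Seq3: 6
  Seq2 vs Seq4: 8
  Seq2 vs Seq5: 9
  Seq3 vs Seq4: 6
  Seq3 vs Seq5: 6
  Seq4 vs Seq5: 6
The largest is 9 mismatches, between Seq2 and Seq5; p = 9/14 = 0.643.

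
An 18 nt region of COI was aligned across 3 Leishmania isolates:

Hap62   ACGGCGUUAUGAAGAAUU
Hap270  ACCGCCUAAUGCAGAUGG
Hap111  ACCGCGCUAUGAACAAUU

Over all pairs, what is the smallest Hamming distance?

Pairwise Hamming distances:
  Hap62 vs Hap270: 7
  Hap62 vs Hap111: 3
  Hap270 vs Hap111: 8
The smallest is 3, between Hap62 and Hap111.

3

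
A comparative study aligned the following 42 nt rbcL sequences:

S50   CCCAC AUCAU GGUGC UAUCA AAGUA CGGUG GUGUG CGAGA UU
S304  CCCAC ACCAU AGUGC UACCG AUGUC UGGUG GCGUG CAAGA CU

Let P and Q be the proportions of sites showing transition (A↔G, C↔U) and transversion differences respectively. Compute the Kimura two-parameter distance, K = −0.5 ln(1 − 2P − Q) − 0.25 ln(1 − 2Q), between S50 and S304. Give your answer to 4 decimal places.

Mismatches occur at site 7 (U→C, transition), site 11 (G→A, transition), site 18 (U→C, transition), site 20 (A→G, transition), site 22 (A→U, transversion), site 25 (A→C, transversion), site 26 (C→U, transition), site 32 (U→C, transition), site 37 (G→A, transition), site 41 (U→C, transition).
Of the 10 differences, 8 transitions and 2 transversions over 42 sites: P = 8/42 = 0.190476, Q = 2/42 = 0.047619.
d = −0.5·ln(0.571429) − 0.25·ln(0.904762) = −0.5·(-0.559615) − 0.25·(-0.100083) = 0.3048.

0.3048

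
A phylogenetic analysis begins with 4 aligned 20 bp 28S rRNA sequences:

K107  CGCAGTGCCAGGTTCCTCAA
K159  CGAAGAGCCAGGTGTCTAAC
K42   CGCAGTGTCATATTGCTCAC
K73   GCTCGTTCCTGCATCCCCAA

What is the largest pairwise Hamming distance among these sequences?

14

Pairwise Hamming distances:
  K107 vs K159: 6
  K107 vs K42: 5
  K107 vs K73: 9
  K159 vs K42: 8
  K159 vs K73: 14
  K42 vs K73: 13
The largest is 14, between K159 and K73.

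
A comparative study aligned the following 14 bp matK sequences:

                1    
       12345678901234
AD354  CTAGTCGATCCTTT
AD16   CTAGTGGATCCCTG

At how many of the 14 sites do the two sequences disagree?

Mismatches occur at site 6 (C↔G), site 12 (T↔C), site 14 (T↔G).
That gives 3 mismatches out of 14 aligned sites, so the Hamming distance is 3.

3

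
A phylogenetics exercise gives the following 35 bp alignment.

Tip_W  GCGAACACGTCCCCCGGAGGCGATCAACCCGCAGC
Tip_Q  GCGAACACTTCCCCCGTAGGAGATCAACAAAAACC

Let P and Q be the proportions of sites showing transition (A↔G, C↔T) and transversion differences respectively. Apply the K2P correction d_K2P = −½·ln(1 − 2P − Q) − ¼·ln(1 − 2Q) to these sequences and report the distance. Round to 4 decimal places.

Differing sites — 9:G/T (Tv); 17:G/T (Tv); 21:C/A (Tv); 29:C/A (Tv); 30:C/A (Tv); 31:G/A (Ti); 32:C/A (Tv); 34:G/C (Tv).
Of the 8 differences, 1 transition and 7 transversions over 35 sites: P = 1/35 = 0.028571, Q = 7/35 = 0.200000.
d = −0.5·ln(0.742858) − 0.25·ln(0.600000) = −0.5·(-0.297250) − 0.25·(-0.510826) = 0.2763.

0.2763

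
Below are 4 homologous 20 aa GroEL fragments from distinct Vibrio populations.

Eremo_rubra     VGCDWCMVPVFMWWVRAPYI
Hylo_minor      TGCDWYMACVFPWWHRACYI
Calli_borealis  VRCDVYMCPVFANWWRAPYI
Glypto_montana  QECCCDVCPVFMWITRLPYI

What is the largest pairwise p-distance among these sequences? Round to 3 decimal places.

Pairwise Hamming distances:
  Eremo_rubra vs Hylo_minor: 7
  Eremo_rubra vs Calli_borealis: 7
  Eremo_rubra vs Glypto_montana: 10
  Hylo_minor vs Calli_borealis: 9
  Hylo_minor vs Glypto_montana: 13
  Calli_borealis vs Glypto_montana: 11
The largest is 13 mismatches, between Hylo_minor and Glypto_montana; p = 13/20 = 0.650.

0.650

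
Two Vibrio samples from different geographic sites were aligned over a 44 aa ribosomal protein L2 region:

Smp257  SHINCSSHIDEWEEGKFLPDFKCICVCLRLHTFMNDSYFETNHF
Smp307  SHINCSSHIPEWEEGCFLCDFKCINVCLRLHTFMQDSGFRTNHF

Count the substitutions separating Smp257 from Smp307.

7

Mismatches occur at site 10 (D/P), site 16 (K/C), site 19 (P/C), site 25 (C/N), site 35 (N/Q), site 38 (Y/G), site 40 (E/R).
That gives 7 mismatches out of 44 aligned sites, so the Hamming distance is 7.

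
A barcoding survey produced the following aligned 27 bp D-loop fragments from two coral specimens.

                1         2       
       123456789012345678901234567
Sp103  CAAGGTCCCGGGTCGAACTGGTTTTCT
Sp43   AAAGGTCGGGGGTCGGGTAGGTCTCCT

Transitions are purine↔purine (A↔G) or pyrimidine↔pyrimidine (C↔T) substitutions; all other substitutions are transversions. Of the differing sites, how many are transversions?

4

The sequences differ at positions 1 (C/A, transversion), 8 (C/G, transversion), 9 (C/G, transversion), 16 (A/G, transition), 17 (A/G, transition), 18 (C/T, transition), 19 (T/A, transversion), 23 (T/C, transition), 25 (T/C, transition).
Of the 9 differences, 5 transitions and 4 transversions, so the answer is 4.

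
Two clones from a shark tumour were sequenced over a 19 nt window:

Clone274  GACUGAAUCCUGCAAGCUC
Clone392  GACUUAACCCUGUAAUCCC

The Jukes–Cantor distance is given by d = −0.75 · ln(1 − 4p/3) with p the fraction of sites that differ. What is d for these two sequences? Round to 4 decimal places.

0.3241

The sequences differ at positions 5 (G/U), 8 (U/C), 13 (C/U), 16 (G/U), 18 (U/C).
p = 5/19 = 0.263158.
d = −0.75 · ln(1 − (4/3)·0.263158) = −0.75 · ln(0.649123) = −0.75 · (-0.432133) = 0.3241.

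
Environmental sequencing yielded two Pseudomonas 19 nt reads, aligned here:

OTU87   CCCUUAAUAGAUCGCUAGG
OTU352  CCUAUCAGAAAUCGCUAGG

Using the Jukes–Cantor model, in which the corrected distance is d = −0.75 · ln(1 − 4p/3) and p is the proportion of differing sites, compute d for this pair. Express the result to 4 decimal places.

Mismatches occur at site 3 (C↔U), site 4 (U↔A), site 6 (A↔C), site 8 (U↔G), site 10 (G↔A).
p = 5/19 = 0.263158.
d = −0.75 · ln(1 − (4/3)·0.263158) = −0.75 · ln(0.649123) = −0.75 · (-0.432133) = 0.3241.

0.3241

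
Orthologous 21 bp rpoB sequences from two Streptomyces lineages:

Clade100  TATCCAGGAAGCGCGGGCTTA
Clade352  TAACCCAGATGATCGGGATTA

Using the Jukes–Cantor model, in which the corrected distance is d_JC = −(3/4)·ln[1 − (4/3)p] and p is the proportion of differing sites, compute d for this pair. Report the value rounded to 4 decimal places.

0.4408

Differing sites — 3:T/A; 6:A/C; 7:G/A; 10:A/T; 12:C/A; 13:G/T; 18:C/A.
p = 7/21 = 0.333333.
d = −0.75 · ln(1 − (4/3)·0.333333) = −0.75 · ln(0.555556) = −0.75 · (-0.587786) = 0.4408.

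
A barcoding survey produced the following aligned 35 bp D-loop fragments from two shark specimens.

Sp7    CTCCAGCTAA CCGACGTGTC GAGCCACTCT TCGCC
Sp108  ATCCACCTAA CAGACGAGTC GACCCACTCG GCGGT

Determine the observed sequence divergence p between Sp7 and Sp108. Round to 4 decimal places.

0.2571

Mismatches occur at site 1 (C↔A), site 6 (G↔C), site 12 (C↔A), site 17 (T↔A), site 23 (G↔C), site 30 (T↔G), site 31 (T↔G), site 34 (C↔G), site 35 (C↔T).
There are 9 differences over 35 sites, so p = 9/35 = 0.2571.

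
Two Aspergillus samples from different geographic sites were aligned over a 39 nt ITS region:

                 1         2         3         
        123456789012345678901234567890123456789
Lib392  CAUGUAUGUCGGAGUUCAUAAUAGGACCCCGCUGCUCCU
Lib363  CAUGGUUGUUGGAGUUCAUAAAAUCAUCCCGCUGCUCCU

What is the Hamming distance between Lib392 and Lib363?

The sequences differ at positions 5 (U/G), 6 (A/U), 10 (C/U), 22 (U/A), 24 (G/U), 25 (G/C), 27 (C/U).
That gives 7 mismatches out of 39 aligned sites, so the Hamming distance is 7.

7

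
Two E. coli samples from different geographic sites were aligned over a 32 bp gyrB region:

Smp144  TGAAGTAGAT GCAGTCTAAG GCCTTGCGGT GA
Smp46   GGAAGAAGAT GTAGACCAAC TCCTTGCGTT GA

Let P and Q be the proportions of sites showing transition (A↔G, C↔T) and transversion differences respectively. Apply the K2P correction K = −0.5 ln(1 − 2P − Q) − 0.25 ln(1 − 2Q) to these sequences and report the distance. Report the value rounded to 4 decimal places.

0.3048

Mismatches occur at site 1 (T↔G, transversion), site 6 (T↔A, transversion), site 12 (C↔T, transition), site 15 (T↔A, transversion), site 17 (T↔C, transition), site 20 (G↔C, transversion), site 21 (G↔T, transversion), site 29 (G↔T, transversion).
Of the 8 differences, 2 transitions and 6 transversions over 32 sites: P = 2/32 = 0.062500, Q = 6/32 = 0.187500.
d = −0.5·ln(0.687500) − 0.25·ln(0.625000) = −0.5·(-0.374693) − 0.25·(-0.470004) = 0.3048.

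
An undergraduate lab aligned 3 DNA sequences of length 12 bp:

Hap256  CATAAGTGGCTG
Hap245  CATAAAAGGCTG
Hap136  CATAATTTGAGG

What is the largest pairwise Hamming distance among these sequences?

5

Pairwise Hamming distances:
  Hap256 vs Hap245: 2
  Hap256 vs Hap136: 4
  Hap245 vs Hap136: 5
The largest is 5, between Hap245 and Hap136.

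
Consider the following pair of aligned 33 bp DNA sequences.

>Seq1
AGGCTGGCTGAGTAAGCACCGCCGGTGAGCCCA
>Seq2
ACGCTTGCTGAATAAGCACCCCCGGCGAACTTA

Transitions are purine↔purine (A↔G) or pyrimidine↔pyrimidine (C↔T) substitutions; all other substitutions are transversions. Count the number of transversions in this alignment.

3

Differing sites — 2:G/C (Tv); 6:G/T (Tv); 12:G/A (Ti); 21:G/C (Tv); 26:T/C (Ti); 29:G/A (Ti); 31:C/T (Ti); 32:C/T (Ti).
Of the 8 differences, 5 transitions and 3 transversions, so the answer is 3.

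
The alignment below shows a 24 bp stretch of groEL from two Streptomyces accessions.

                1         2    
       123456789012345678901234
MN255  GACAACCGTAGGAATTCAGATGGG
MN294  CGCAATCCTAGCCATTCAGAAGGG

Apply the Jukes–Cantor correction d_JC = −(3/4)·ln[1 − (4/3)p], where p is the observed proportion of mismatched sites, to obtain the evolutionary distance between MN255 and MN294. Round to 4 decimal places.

0.3694

The sequences differ at positions 1 (G/C), 2 (A/G), 6 (C/T), 8 (G/C), 12 (G/C), 13 (A/C), 21 (T/A).
p = 7/24 = 0.291667.
d = −0.75 · ln(1 − (4/3)·0.291667) = −0.75 · ln(0.611111) = −0.75 · (-0.492477) = 0.3694.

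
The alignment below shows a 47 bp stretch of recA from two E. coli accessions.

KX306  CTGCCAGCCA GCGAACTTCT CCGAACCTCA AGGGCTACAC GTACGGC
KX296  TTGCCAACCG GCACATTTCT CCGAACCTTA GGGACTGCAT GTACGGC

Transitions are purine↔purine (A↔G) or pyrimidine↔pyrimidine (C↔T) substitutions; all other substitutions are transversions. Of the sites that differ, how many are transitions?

10

Mismatches occur at site 1 (C→T, transition), site 7 (G→A, transition), site 10 (A→G, transition), site 13 (G→A, transition), site 14 (A→C, transversion), site 16 (C→T, transition), site 29 (C→T, transition), site 31 (A→G, transition), site 34 (G→A, transition), site 37 (A→G, transition), site 40 (C→T, transition).
Of the 11 differences, 10 transitions and 1 transversion, so the answer is 10.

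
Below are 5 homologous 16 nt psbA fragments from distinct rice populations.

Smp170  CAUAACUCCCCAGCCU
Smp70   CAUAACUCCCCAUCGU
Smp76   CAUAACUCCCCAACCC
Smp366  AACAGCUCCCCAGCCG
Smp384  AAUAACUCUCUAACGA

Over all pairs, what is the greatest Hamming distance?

7

Pairwise Hamming distances:
  Smp170 vs Smp70: 2
  Smp170 vs Smp76: 2
  Smp170 vs Smp366: 4
  Smp170 vs Smp384: 6
  Smp70 vs Smp76: 3
  Smp70 vs Smp366: 6
  Smp70 vs Smp384: 5
  Smp76 vs Smp366: 5
  Smp76 vs Smp384: 5
  Smp366 vs Smp384: 7
The largest is 7, between Smp366 and Smp384.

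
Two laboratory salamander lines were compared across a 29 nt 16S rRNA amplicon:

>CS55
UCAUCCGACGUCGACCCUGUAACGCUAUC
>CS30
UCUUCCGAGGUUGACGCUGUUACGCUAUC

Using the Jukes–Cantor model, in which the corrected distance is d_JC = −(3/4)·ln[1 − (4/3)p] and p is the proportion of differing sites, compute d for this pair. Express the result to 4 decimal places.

0.1959

The sequences differ at positions 3 (A/U), 9 (C/G), 12 (C/U), 16 (C/G), 21 (A/U).
p = 5/29 = 0.172414.
d = −0.75 · ln(1 − (4/3)·0.172414) = −0.75 · ln(0.770115) = −0.75 · (-0.261215) = 0.1959.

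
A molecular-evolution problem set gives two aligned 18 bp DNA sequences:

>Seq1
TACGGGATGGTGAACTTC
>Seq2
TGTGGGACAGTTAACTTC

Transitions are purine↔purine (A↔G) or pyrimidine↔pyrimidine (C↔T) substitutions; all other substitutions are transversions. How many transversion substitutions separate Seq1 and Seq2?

Differing sites — 2:A/G (Ti); 3:C/T (Ti); 8:T/C (Ti); 9:G/A (Ti); 12:G/T (Tv).
Of the 5 differences, 4 transitions and 1 transversion, so the answer is 1.

1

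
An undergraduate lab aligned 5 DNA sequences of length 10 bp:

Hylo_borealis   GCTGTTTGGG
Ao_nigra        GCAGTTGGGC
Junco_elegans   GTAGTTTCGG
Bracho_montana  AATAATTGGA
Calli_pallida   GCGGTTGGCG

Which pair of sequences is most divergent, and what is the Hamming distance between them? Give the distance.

8

Pairwise Hamming distances:
  Hylo_borealis vs Ao_nigra: 3
  Hylo_borealis vs Junco_elegans: 3
  Hylo_borealis vs Bracho_montana: 5
  Hylo_borealis vs Calli_pallida: 3
  Ao_nigra vs Junco_elegans: 4
  Ao_nigra vs Bracho_montana: 7
  Ao_nigra vs Calli_pallida: 3
  Junco_elegans vs Bracho_montana: 7
  Junco_elegans vs Calli_pallida: 5
  Bracho_montana vs Calli_pallida: 8
The largest is 8, between Bracho_montana and Calli_pallida.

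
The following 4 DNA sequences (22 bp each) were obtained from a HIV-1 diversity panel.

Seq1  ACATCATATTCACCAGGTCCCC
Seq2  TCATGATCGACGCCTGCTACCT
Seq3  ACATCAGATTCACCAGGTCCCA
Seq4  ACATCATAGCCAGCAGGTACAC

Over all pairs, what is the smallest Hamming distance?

2

Pairwise Hamming distances:
  Seq1 vs Seq2: 10
  Seq1 vs Seq3: 2
  Seq1 vs Seq4: 5
  Seq2 vs Seq3: 11
  Seq2 vs Seq4: 10
  Seq3 vs Seq4: 7
The smallest is 2, between Seq1 and Seq3.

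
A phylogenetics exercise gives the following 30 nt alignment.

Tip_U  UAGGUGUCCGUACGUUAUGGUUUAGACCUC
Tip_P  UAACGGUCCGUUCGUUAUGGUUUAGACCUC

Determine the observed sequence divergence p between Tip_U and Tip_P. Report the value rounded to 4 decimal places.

0.1333

Differing sites — 3:G/A; 4:G/C; 5:U/G; 12:A/U.
There are 4 differences over 30 sites, so p = 4/30 = 0.1333.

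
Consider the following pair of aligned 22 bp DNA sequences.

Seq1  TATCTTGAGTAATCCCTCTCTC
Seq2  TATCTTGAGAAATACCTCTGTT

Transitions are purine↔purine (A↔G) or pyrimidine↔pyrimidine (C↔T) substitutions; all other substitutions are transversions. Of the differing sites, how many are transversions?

3

Differing sites — 10:T/A (Tv); 14:C/A (Tv); 20:C/G (Tv); 22:C/T (Ti).
Of the 4 differences, 1 transition and 3 transversions, so the answer is 3.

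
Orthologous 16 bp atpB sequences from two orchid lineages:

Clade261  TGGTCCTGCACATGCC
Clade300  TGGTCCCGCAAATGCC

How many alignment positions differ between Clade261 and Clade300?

The sequences differ at positions 7 (T/C), 11 (C/A).
That gives 2 mismatches out of 16 aligned sites, so the Hamming distance is 2.

2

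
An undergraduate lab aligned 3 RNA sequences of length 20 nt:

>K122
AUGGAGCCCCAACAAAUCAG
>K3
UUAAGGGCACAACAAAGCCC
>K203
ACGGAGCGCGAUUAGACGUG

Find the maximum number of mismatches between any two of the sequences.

16

Pairwise Hamming distances:
  K122 vs K3: 9
  K122 vs K203: 9
  K3 vs K203: 16
The largest is 16, between K3 and K203.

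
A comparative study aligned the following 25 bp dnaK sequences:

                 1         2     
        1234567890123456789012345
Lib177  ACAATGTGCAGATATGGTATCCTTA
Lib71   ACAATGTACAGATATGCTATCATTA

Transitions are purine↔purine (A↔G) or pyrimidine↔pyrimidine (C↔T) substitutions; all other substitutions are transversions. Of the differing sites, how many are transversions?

The sequences differ at positions 8 (G/A, transition), 17 (G/C, transversion), 22 (C/A, transversion).
Of the 3 differences, 1 transition and 2 transversions, so the answer is 2.

2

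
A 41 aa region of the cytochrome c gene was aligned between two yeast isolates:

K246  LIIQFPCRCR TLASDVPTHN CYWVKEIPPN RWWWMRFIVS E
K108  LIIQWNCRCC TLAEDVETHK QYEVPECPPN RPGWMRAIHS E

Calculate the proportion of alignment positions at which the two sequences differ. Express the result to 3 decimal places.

The sequences differ at positions 5 (F/W), 6 (P/N), 10 (R/C), 14 (S/E), 17 (P/E), 20 (N/K), 21 (C/Q), 23 (W/E), 25 (K/P), 27 (I/C), 32 (W/P), 33 (W/G), 37 (F/A), 39 (V/H).
There are 14 differences over 41 sites, so p = 14/41 = 0.341.

0.341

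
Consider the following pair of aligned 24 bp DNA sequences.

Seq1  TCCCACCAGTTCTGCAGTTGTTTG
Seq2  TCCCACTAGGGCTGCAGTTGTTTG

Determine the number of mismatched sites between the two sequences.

3

The sequences differ at positions 7 (C/T), 10 (T/G), 11 (T/G).
That gives 3 mismatches out of 24 aligned sites, so the Hamming distance is 3.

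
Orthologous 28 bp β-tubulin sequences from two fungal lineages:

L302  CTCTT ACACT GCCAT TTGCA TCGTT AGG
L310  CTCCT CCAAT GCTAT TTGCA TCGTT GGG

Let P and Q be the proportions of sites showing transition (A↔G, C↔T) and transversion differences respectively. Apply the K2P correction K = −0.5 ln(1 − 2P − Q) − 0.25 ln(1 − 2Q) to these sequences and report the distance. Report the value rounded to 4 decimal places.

0.2068

Mismatches occur at site 4 (T/C, transition), site 6 (A/C, transversion), site 9 (C/A, transversion), site 13 (C/T, transition), site 26 (A/G, transition).
Of the 5 differences, 3 transitions and 2 transversions over 28 sites: P = 3/28 = 0.107143, Q = 2/28 = 0.071429.
d = −0.5·ln(0.714285) − 0.25·ln(0.857142) = −0.5·(-0.336473) − 0.25·(-0.154152) = 0.2068.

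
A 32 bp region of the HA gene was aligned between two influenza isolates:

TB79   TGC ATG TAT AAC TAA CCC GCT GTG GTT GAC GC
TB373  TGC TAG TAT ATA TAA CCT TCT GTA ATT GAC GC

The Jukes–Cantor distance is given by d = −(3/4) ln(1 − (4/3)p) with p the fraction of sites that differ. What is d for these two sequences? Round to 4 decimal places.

Differing sites — 4:A/T; 5:T/A; 11:A/T; 12:C/A; 18:C/T; 19:G/T; 24:G/A; 25:G/A.
p = 8/32 = 0.250000.
d = −0.75 · ln(1 − (4/3)·0.250000) = −0.75 · ln(0.666667) = −0.75 · (-0.405465) = 0.3041.

0.3041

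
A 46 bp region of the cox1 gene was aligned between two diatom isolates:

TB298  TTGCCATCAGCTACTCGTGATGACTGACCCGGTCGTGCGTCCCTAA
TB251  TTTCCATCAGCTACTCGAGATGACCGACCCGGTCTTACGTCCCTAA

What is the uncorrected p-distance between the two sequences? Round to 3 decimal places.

0.109

The sequences differ at positions 3 (G/T), 18 (T/A), 25 (T/C), 35 (G/T), 37 (G/A).
There are 5 differences over 46 sites, so p = 5/46 = 0.109.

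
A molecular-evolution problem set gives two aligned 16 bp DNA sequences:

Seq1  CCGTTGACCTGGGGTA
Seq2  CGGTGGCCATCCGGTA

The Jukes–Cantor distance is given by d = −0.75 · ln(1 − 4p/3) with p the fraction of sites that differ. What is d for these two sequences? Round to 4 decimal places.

Mismatches occur at site 2 (C→G), site 5 (T→G), site 7 (A→C), site 9 (C→A), site 11 (G→C), site 12 (G→C).
p = 6/16 = 0.375000.
d = −0.75 · ln(1 − (4/3)·0.375000) = −0.75 · ln(0.500000) = −0.75 · (-0.693147) = 0.5199.

0.5199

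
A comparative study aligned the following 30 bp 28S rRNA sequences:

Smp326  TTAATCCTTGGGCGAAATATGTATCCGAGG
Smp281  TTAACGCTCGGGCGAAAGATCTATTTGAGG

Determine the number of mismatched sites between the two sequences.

7

Differing sites — 5:T/C; 6:C/G; 9:T/C; 18:T/G; 21:G/C; 25:C/T; 26:C/T.
That gives 7 mismatches out of 30 aligned sites, so the Hamming distance is 7.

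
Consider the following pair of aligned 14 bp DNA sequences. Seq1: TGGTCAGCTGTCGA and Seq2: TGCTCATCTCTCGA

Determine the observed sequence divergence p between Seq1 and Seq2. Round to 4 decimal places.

0.2143

Differing sites — 3:G/C; 7:G/T; 10:G/C.
There are 3 differences over 14 sites, so p = 3/14 = 0.2143.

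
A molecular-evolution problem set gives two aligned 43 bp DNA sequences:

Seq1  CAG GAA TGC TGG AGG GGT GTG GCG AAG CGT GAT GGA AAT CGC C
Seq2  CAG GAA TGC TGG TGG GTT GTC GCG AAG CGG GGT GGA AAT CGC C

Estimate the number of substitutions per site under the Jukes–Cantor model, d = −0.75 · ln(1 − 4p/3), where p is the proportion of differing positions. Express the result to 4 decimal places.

0.1263

The sequences differ at positions 13 (A/T), 17 (G/T), 21 (G/C), 30 (T/G), 32 (A/G).
p = 5/43 = 0.116279.
d = −0.75 · ln(1 − (4/3)·0.116279) = −0.75 · ln(0.844961) = −0.75 · (-0.168465) = 0.1263.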